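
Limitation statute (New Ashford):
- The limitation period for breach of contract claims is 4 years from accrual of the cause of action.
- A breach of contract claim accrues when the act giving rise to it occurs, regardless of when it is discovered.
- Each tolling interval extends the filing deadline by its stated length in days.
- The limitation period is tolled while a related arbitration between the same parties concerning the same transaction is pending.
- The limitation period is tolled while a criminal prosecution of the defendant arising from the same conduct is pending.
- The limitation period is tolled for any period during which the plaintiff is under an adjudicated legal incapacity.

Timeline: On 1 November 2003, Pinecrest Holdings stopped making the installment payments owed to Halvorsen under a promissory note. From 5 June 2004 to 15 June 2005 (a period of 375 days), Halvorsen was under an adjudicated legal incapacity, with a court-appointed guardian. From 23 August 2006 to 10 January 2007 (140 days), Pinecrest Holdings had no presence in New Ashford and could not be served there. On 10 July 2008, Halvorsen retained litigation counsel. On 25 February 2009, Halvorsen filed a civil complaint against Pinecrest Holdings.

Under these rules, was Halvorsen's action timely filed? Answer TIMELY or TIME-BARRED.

The limitation period began to run on 1 November 2003.
4 years from 1 November 2003 is 1 November 2007.
The plaintiff's legal incapacity from 5 June 2004 to 15 June 2005 tolled the period for 375 days, extending the deadline to 10 November 2008.
No stated provision tolls the period for the defendant's absence, so the interval from 23 August 2006 to 10 January 2007 has no effect on the deadline.
None of the other events listed affects the running of the period under the stated rules.
The 25 February 2009 filing falls after the 10 November 2008 deadline; the claim is time-barred.

TIME-BARRED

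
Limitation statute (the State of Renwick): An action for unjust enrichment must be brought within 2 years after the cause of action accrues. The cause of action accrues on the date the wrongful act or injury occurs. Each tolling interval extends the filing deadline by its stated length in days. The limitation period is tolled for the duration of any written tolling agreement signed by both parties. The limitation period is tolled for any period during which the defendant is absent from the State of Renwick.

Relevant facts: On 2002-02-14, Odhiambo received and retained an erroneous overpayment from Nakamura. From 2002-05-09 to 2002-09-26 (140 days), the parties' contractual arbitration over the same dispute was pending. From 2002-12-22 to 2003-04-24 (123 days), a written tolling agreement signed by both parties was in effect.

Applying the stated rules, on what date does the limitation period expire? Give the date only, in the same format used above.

The limitation period began to run on 2002-02-14.
The untolled deadline — 2 years after 2002-02-14 — is 2004-02-14.
The written tolling agreement from 2002-12-22 to 2003-04-24 tolled the period for 123 days, extending the deadline to 2004-06-16.
Although a pending arbitration ran from 2002-05-09 to 2002-09-26, the stated rules do not make that a tolling event, so it is disregarded.

2004-06-16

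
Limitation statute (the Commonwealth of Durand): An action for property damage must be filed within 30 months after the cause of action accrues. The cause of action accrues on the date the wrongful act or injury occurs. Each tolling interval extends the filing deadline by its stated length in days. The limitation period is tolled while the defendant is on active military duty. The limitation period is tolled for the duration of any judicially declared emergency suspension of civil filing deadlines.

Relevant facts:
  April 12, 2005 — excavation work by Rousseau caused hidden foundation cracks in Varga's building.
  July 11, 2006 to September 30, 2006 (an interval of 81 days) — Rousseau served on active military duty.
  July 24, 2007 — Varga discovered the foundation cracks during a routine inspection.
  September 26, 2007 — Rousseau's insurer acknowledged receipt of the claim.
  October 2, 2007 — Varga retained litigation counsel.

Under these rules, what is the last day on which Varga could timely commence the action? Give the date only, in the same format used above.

Accrual is governed by the date of the act, so the period began to run on April 12, 2005; the later discovery on July 24, 2007 is irrelevant under the stated rule.
Adding the 30 months base period to April 12, 2005 gives a deadline of October 12, 2007, before any tolling.
The defendant's active military service from July 11, 2006 to September 30, 2006 tolled the period for 81 days, extending the deadline to January 1, 2008.
The other events in the timeline have no effect on the limitation period under the stated rules.

January 1, 2008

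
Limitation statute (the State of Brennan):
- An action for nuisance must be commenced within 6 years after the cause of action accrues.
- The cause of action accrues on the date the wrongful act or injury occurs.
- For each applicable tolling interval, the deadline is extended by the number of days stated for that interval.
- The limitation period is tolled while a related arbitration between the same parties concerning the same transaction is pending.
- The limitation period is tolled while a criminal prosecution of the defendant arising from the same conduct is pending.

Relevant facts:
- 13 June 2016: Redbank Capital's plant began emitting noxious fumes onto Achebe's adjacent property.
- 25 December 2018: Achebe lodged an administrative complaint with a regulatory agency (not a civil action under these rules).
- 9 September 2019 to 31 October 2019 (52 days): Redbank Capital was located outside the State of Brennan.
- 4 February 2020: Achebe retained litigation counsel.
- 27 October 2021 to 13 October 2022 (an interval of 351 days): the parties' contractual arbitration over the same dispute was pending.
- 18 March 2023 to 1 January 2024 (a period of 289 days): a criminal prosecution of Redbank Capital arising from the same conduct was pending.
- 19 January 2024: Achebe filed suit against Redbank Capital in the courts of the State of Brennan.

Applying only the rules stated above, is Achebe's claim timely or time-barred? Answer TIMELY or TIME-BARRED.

TIMELY

The claim accrued on 13 June 2016, when the wrongful act occurred.
The untolled deadline — 6 years after 13 June 2016 — is 13 June 2022.
The pending related arbitration from 27 October 2021 to 13 October 2022 tolled the period for 351 days, extending the deadline to 30 May 2023.
The pending criminal prosecution from 18 March 2023 to 1 January 2024 tolled the period for 289 days, extending the deadline to 14 March 2024.
The defendant's absence from the jurisdiction from 9 September 2019 to 31 October 2019 does not toll the period, because no stated rule makes the defendant's absence a tolling event.
Nothing else in the chronology tolls or restarts the period.
Filing on 19 January 2024 beat the 14 March 2024 deadline — the action is timely.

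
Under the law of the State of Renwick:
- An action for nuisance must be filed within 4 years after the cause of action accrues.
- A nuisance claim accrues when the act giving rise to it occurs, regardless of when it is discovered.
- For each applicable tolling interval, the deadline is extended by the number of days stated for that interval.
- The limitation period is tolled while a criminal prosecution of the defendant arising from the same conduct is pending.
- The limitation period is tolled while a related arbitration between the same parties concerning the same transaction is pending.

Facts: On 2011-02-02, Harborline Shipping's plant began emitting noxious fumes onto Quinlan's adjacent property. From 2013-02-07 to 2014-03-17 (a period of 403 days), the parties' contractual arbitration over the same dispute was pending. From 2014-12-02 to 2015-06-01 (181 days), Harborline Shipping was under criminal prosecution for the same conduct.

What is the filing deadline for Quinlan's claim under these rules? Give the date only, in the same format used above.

2016-09-08

The limitation period began to run on 2011-02-02.
4 years from 2011-02-02 is 2015-02-02.
Because the pending related arbitration ran from 2013-02-07 to 2014-03-17, the deadline is extended by 403 days to 2016-03-11.
The pending criminal prosecution from 2014-12-02 to 2015-06-01 tolled the period for 181 days, extending the deadline to 2016-09-08.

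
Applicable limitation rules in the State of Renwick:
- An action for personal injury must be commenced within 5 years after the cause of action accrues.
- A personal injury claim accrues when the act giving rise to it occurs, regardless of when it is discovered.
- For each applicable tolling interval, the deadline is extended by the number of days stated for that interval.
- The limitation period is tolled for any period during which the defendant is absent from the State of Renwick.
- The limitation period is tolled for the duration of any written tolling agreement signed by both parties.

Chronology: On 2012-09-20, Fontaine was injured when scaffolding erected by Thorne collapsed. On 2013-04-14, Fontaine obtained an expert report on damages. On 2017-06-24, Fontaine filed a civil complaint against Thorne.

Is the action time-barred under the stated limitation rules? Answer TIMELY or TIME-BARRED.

TIMELY

The claim accrued on 2012-09-20, when the wrongful act occurred.
Adding the 5 years base period to 2012-09-20 gives a deadline of 2017-09-20, before any tolling.
Nothing else in the chronology tolls or restarts the period.
Filing on 2017-06-24 beat the 2017-09-20 deadline — the action is timely.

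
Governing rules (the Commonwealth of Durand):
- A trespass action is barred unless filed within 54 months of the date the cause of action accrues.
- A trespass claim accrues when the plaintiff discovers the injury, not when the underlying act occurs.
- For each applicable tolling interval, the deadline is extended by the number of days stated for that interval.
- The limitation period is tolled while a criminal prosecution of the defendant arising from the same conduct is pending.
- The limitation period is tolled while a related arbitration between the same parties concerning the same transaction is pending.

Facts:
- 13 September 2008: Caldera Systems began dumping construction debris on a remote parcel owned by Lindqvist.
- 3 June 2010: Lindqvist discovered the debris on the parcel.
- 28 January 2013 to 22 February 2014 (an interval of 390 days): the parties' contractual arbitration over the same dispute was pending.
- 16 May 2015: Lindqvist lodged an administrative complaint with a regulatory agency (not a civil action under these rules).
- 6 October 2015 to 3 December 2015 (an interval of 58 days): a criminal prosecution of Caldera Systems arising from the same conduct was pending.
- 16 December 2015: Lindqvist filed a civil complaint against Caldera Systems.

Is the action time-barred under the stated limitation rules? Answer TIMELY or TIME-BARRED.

TIMELY

Under the discovery rule, the claim accrued on 3 June 2010, when Lindqvist discovered the injury — not on the 13 September 2008 date of the underlying act.
54 months from 3 June 2010 is 3 December 2014.
The period was tolled for 390 days by the pending related arbitration (28 January 2013 to 22 February 2014), pushing the deadline to 28 December 2015.
Because the pending criminal prosecution ran from 6 October 2015 to 3 December 2015, the deadline is extended by 58 days to 24 February 2016.
The other events in the timeline have no effect on the limitation period under the stated rules.
Lindqvist filed on 16 December 2015, before the 24 February 2016 deadline, so the action is timely.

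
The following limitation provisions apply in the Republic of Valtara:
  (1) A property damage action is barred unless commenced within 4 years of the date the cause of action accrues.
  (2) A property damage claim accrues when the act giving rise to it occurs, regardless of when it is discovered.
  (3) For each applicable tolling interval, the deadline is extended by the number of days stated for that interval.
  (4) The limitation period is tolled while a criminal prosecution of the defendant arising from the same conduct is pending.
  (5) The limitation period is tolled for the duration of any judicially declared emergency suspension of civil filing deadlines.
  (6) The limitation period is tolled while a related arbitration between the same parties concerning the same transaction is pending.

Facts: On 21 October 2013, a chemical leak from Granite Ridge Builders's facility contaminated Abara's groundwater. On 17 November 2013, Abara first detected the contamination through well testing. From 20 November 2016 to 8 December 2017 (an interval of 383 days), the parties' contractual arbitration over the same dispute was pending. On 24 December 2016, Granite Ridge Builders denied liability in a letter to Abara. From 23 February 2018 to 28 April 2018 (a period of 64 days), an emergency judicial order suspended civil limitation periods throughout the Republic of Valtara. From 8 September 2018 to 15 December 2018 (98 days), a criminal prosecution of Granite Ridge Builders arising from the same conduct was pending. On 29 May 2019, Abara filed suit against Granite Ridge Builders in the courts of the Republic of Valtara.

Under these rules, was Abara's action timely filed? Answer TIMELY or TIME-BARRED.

Accrual is governed by the date of the act, so the period began to run on 21 October 2013; the later discovery on 17 November 2013 is irrelevant under the stated rule.
Adding the 4 years base period to 21 October 2013 gives a deadline of 21 October 2017, before any tolling.
The period was tolled for 383 days by the pending related arbitration (20 November 2016 to 8 December 2017), pushing the deadline to 8 November 2018.
The period was tolled for 64 days by the emergency suspension of filing deadlines (23 February 2018 to 28 April 2018), pushing the deadline to 11 January 2019.
Because the pending criminal prosecution ran from 8 September 2018 to 15 December 2018, the deadline is extended by 98 days to 19 April 2019.
Nothing else in the chronology tolls or restarts the period.
Abara filed on 29 May 2019, after the 19 April 2019 deadline, so the action is time-barred.

TIME-BARRED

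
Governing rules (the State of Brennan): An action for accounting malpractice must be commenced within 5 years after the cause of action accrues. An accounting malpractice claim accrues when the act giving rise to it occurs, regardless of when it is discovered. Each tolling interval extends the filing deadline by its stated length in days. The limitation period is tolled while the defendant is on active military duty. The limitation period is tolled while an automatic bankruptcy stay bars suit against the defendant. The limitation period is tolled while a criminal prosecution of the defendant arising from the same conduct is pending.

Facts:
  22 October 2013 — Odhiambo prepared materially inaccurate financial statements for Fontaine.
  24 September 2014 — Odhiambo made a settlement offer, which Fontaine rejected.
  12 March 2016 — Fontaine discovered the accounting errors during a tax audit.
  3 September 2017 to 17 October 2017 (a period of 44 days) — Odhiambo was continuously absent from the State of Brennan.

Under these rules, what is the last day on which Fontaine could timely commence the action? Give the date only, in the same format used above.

22 October 2018

Because the rule ties accrual to occurrence, the claim accrued on 22 October 2013, not on the 12 March 2016 discovery date.
The untolled deadline — 5 years after 22 October 2013 — is 22 October 2018.
Although the defendant's absence ran from 3 September 2017 to 17 October 2017, the stated rules do not make that a tolling event, so it is disregarded.
The other events in the timeline have no effect on the limitation period under the stated rules.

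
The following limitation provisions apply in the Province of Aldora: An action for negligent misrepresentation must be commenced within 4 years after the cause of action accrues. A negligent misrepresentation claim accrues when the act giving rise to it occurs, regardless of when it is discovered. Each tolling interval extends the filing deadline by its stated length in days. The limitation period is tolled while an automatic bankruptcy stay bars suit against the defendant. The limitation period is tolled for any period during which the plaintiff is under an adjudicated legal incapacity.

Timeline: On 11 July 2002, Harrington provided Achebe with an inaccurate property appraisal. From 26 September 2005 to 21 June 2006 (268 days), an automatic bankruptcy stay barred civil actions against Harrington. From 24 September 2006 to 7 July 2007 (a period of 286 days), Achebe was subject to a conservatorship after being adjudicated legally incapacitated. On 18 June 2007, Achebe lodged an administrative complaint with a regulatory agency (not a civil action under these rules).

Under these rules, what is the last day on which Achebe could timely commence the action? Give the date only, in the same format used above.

16 January 2008

The cause of action accrued on 11 July 2002, the date of the act.
Adding the 4 years base period to 11 July 2002 gives a deadline of 11 July 2006, before any tolling.
The automatic bankruptcy stay from 26 September 2005 to 21 June 2006 tolled the period for 268 days, extending the deadline to 5 April 2007.
Because the plaintiff's legal incapacity ran from 24 September 2006 to 7 July 2007, the deadline is extended by 286 days to 16 January 2008.
None of the other events listed affects the running of the period under the stated rules.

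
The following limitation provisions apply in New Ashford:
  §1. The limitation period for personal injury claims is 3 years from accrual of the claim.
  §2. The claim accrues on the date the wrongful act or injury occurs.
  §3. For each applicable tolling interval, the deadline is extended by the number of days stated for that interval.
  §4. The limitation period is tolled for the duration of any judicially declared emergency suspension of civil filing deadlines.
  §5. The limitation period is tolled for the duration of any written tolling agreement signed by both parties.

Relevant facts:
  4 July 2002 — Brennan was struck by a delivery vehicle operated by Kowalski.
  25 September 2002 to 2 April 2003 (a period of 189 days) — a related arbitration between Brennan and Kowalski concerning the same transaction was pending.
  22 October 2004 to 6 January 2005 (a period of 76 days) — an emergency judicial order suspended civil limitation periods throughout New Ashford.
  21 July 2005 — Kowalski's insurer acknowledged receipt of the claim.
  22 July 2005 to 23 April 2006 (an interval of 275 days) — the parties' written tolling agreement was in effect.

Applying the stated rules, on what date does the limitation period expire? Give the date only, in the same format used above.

The limitation period began to run on 4 July 2002.
Adding the 3 years base period to 4 July 2002 gives a deadline of 4 July 2005, before any tolling.
The emergency suspension of filing deadlines from 22 October 2004 to 6 January 2005 tolled the period for 76 days, extending the deadline to 18 September 2005.
The period was tolled for 275 days by the written tolling agreement (22 July 2005 to 23 April 2006), pushing the deadline to 20 June 2006.
Although a pending arbitration ran from 25 September 2002 to 2 April 2003, the stated rules do not make that a tolling event, so it is disregarded.
Nothing else in the chronology tolls or restarts the period.

20 June 2006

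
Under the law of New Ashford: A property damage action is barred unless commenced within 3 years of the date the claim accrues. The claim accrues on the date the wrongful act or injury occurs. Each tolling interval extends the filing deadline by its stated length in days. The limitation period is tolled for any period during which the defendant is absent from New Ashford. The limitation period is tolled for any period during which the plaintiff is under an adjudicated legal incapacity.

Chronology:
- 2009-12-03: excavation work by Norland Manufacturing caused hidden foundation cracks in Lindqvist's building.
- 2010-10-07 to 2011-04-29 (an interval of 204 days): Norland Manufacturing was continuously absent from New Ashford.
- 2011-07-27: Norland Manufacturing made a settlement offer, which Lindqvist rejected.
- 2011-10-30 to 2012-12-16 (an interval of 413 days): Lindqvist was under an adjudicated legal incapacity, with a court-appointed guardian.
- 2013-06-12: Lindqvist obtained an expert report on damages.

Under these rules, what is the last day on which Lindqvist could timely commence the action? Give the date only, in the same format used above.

2014-08-12

The claim accrued on 2009-12-03, when the wrongful act occurred.
Adding the 3 years base period to 2009-12-03 gives a deadline of 2012-12-03, before any tolling.
The defendant's absence from the jurisdiction from 2010-10-07 to 2011-04-29 tolled the period for 204 days, extending the deadline to 2013-06-25.
Because the plaintiff's legal incapacity ran from 2011-10-30 to 2012-12-16, the deadline is extended by 413 days to 2014-08-12.
The other events in the timeline have no effect on the limitation period under the stated rules.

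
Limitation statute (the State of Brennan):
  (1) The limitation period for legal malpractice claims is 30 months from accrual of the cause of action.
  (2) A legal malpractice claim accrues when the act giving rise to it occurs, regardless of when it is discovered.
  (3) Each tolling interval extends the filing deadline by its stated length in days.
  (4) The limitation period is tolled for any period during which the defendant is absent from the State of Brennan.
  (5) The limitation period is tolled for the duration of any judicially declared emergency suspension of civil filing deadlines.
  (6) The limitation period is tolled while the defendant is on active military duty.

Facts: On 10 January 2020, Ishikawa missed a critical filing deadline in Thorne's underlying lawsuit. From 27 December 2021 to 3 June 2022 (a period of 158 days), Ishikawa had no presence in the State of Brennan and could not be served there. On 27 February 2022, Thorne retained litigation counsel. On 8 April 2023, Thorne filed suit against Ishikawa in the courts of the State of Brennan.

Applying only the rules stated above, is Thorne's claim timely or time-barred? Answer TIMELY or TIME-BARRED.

The cause of action accrued on 10 January 2020, the date of the act.
The untolled deadline — 30 months after 10 January 2020 — is 10 July 2022.
Because the defendant's absence from the jurisdiction ran from 27 December 2021 to 3 June 2022, the deadline is extended by 158 days to 15 December 2022.
The other events in the timeline have no effect on the limitation period under the stated rules.
Filing on 8 April 2023 missed the 15 December 2022 deadline — the action is time-barred.

TIME-BARRED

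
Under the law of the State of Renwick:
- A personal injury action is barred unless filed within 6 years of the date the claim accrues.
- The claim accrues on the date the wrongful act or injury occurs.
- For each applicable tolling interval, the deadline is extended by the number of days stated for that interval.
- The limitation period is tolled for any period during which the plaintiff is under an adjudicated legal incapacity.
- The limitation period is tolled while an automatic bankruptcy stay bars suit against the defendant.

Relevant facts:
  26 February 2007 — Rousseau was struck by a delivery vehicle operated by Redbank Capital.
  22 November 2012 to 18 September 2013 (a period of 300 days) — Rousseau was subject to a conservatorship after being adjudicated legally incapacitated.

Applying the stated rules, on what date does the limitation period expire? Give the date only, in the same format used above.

The claim accrued on 26 February 2007, when the wrongful act occurred.
6 years from 26 February 2007 is 26 February 2013.
The period was tolled for 300 days by the plaintiff's legal incapacity (22 November 2012 to 18 September 2013), pushing the deadline to 23 December 2013.

23 December 2013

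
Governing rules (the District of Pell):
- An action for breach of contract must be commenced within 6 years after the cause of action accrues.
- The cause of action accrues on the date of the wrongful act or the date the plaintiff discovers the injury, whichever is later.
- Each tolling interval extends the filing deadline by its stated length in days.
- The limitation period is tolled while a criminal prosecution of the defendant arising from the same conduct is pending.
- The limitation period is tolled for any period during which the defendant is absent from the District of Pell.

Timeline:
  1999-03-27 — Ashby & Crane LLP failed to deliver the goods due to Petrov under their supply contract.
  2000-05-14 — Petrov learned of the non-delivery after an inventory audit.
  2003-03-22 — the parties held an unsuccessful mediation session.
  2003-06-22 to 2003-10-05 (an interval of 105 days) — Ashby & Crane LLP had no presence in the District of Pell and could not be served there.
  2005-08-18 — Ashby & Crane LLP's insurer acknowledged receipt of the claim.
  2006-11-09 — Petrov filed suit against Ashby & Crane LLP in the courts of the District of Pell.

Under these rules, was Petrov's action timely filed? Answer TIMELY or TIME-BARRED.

TIME-BARRED

The claim accrued on 2000-05-14 — the later of the 1999-03-27 act and the 2000-05-14 discovery.
6 years from 2000-05-14 is 2006-05-14.
Because the defendant's absence from the jurisdiction ran from 2003-06-22 to 2003-10-05, the deadline is extended by 105 days to 2006-08-27.
Nothing else in the chronology tolls or restarts the period.
Petrov filed on 2006-11-09, after the 2006-08-27 deadline, so the action is time-barred.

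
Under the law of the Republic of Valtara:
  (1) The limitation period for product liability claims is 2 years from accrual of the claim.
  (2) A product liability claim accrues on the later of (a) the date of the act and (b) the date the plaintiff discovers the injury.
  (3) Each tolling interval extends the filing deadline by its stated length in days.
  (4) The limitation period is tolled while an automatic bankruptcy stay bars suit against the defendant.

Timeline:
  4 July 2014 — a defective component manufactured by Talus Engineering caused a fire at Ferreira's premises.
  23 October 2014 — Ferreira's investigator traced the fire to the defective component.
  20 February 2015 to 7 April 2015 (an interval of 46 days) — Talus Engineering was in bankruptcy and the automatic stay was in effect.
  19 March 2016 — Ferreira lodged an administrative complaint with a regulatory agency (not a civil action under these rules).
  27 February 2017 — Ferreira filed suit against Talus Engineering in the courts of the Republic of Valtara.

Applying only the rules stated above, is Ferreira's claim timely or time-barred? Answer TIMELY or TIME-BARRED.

Taking the later of the act (4 July 2014) and discovery (23 October 2014), the claim accrued on 23 October 2014.
The untolled deadline — 2 years after 23 October 2014 — is 23 October 2016.
The automatic bankruptcy stay from 20 February 2015 to 7 April 2015 tolled the period for 46 days, extending the deadline to 8 December 2016.
None of the other events listed affects the running of the period under the stated rules.
Filing on 27 February 2017 missed the 8 December 2016 deadline — the action is time-barred.

TIME-BARRED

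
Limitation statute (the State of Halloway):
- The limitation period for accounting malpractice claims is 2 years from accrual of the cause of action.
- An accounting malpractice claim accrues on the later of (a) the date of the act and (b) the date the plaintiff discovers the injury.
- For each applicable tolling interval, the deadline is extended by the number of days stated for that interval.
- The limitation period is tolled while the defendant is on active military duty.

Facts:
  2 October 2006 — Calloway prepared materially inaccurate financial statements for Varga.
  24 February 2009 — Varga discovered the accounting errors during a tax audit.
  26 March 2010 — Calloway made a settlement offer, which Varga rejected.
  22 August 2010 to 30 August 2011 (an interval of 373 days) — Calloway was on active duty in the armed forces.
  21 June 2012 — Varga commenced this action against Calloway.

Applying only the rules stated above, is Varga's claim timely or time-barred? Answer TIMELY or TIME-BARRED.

TIME-BARRED

Because discovery on 24 February 2009 post-dates the 2 October 2006 act, accrual under the later-of rule falls on 24 February 2009.
Adding the 2 years base period to 24 February 2009 gives a deadline of 24 February 2011, before any tolling.
The period was tolled for 373 days by the defendant's active military service (22 August 2010 to 30 August 2011), pushing the deadline to 3 March 2012.
None of the other events listed affects the running of the period under the stated rules.
Filing on 21 June 2012 missed the 3 March 2012 deadline — the action is time-barred.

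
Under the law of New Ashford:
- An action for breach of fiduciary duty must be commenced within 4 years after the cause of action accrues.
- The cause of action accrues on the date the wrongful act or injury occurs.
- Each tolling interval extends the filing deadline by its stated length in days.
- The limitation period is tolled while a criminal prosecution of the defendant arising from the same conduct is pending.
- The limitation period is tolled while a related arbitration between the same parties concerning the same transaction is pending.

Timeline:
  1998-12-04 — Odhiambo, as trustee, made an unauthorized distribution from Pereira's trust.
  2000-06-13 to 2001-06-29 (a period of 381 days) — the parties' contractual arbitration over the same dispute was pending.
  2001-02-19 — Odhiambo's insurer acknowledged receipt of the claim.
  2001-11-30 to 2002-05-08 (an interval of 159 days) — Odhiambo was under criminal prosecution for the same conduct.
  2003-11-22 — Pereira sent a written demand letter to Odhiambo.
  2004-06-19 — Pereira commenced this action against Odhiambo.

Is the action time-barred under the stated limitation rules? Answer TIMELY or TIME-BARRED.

TIME-BARRED

The limitation period began to run on 1998-12-04.
Adding the 4 years base period to 1998-12-04 gives a deadline of 2002-12-04, before any tolling.
The period was tolled for 381 days by the pending related arbitration (2000-06-13 to 2001-06-29), pushing the deadline to 2003-12-20.
The period was tolled for 159 days by the pending criminal prosecution (2001-11-30 to 2002-05-08), pushing the deadline to 2004-05-27.
Nothing else in the chronology tolls or restarts the period.
Pereira filed on 2004-06-19, after the 2004-05-27 deadline, so the action is time-barred.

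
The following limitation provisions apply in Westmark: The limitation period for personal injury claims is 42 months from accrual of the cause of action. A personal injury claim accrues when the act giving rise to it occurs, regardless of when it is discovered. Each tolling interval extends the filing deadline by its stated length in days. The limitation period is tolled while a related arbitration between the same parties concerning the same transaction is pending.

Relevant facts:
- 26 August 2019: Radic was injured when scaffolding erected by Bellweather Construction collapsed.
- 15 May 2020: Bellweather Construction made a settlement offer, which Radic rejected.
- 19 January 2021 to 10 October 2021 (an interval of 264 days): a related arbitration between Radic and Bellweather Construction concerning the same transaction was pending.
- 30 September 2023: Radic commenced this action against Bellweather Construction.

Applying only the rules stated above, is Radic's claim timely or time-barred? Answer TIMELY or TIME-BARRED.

TIMELY

The cause of action accrued on 26 August 2019, the date of the act.
The untolled deadline — 42 months after 26 August 2019 — is 26 February 2023.
Because the pending related arbitration ran from 19 January 2021 to 10 October 2021, the deadline is extended by 264 days to 17 November 2023.
None of the other events listed affects the running of the period under the stated rules.
Filing on 30 September 2023 beat the 17 November 2023 deadline — the action is timely.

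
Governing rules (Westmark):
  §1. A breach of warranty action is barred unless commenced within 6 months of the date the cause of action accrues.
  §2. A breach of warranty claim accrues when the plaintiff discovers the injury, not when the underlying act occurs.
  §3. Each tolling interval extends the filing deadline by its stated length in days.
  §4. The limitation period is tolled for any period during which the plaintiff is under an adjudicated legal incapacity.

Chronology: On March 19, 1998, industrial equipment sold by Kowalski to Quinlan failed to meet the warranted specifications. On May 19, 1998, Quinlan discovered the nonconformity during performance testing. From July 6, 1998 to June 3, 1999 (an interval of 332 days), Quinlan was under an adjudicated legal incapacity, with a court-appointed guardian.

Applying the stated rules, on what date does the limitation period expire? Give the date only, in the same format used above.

October 17, 1999

Accrual is tied to discovery, so the period began on May 19, 1998 rather than on March 19, 1998 when the act occurred.
Adding the 6 months base period to May 19, 1998 gives a deadline of November 19, 1998, before any tolling.
The plaintiff's legal incapacity from July 6, 1998 to June 3, 1999 tolled the period for 332 days, extending the deadline to October 17, 1999.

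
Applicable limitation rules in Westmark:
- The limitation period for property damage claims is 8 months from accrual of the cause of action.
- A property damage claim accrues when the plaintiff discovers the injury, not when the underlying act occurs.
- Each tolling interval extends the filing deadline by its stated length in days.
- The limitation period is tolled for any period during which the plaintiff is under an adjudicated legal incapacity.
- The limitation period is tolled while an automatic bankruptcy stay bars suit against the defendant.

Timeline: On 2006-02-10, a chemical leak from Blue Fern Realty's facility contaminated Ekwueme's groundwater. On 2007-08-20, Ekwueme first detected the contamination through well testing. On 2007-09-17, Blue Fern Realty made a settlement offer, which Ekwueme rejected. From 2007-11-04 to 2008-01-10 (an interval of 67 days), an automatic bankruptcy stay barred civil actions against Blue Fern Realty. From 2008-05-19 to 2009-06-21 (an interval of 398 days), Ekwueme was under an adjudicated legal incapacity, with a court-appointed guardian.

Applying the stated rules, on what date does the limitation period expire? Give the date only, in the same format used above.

2009-07-29

Accrual is tied to discovery, so the period began on 2007-08-20 rather than on 2006-02-10 when the act occurred.
8 months from 2007-08-20 is 2008-04-20.
Because the automatic bankruptcy stay ran from 2007-11-04 to 2008-01-10, the deadline is extended by 67 days to 2008-06-26.
The plaintiff's legal incapacity from 2008-05-19 to 2009-06-21 tolled the period for 398 days, extending the deadline to 2009-07-29.
Nothing else in the chronology tolls or restarts the period.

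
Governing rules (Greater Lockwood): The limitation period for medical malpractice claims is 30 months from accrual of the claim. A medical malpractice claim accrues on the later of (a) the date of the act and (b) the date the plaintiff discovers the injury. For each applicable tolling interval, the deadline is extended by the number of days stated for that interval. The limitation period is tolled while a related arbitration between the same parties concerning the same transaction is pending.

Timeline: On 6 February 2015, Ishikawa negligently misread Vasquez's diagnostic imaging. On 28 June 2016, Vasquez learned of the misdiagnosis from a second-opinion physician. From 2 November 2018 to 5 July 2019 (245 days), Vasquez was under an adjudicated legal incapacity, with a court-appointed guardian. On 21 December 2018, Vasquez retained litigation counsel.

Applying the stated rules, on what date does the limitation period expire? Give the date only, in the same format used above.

The claim accrued on 28 June 2016 — the later of the 6 February 2015 act and the 28 June 2016 discovery.
30 months from 28 June 2016 is 28 December 2018.
Although the plaintiff's incapacity ran from 2 November 2018 to 5 July 2019, the stated rules do not make that a tolling event, so it is disregarded.
None of the other events listed affects the running of the period under the stated rules.

28 December 2018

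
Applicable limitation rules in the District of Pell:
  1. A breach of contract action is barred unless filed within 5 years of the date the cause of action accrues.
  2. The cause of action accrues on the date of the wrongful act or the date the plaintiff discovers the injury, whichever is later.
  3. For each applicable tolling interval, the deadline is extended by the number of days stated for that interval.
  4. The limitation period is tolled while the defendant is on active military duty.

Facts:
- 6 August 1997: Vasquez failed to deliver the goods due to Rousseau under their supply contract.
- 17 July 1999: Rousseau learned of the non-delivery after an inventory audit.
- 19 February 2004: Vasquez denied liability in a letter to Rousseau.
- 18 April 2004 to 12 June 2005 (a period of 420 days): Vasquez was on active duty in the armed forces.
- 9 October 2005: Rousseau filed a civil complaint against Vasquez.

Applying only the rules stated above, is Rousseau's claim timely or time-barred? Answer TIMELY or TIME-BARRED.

TIME-BARRED

Because discovery on 17 July 1999 post-dates the 6 August 1997 act, accrual under the later-of rule falls on 17 July 1999.
5 years from 17 July 1999 is 17 July 2004.
Because the defendant's active military service ran from 18 April 2004 to 12 June 2005, the deadline is extended by 420 days to 10 September 2005.
The other events in the timeline have no effect on the limitation period under the stated rules.
Filing on 9 October 2005 missed the 10 September 2005 deadline — the action is time-barred.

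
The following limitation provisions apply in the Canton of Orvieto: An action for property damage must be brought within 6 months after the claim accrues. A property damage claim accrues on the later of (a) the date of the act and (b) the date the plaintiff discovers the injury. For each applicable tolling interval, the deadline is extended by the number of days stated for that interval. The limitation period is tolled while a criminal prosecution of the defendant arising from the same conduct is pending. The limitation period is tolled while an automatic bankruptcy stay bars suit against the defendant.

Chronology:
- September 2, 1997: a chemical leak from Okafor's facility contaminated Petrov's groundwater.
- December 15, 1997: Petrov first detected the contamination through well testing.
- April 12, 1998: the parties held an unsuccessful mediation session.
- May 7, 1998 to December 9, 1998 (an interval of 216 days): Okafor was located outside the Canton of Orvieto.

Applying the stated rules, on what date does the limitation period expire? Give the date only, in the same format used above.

June 15, 1998

The claim accrued on December 15, 1997 — the later of the September 2, 1997 act and the December 15, 1997 discovery.
Adding the 6 months base period to December 15, 1997 gives a deadline of June 15, 1998, before any tolling.
The defendant's absence from the jurisdiction from May 7, 1998 to December 9, 1998 does not toll the period, because no stated rule makes the defendant's absence a tolling event.
None of the other events listed affects the running of the period under the stated rules.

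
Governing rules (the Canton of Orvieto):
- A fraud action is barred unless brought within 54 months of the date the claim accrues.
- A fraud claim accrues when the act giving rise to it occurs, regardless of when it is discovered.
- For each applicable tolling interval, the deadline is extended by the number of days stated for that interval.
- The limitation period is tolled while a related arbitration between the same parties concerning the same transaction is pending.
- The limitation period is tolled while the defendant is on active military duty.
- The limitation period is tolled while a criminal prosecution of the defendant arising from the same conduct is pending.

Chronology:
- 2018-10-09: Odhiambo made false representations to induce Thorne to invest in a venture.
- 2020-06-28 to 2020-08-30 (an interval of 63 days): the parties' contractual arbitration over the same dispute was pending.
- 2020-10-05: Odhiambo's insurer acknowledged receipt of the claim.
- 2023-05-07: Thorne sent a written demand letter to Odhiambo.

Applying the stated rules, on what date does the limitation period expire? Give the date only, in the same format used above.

The limitation period began to run on 2018-10-09.
54 months from 2018-10-09 is 2023-04-09.
Because the pending related arbitration ran from 2020-06-28 to 2020-08-30, the deadline is extended by 63 days to 2023-06-11.
The other events in the timeline have no effect on the limitation period under the stated rules.

2023-06-11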